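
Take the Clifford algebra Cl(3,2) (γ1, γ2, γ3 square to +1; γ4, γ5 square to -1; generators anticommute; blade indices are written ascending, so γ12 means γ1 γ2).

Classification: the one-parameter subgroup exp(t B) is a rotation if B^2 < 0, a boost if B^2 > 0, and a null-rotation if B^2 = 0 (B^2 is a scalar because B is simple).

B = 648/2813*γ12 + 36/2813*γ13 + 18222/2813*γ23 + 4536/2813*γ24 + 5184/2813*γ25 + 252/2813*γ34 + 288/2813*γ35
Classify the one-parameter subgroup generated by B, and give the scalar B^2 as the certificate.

B^2 term by term: the squares give (648/2813)^2*(γ12)^2 + (36/2813)^2*(γ13)^2 + (18222/2813)^2*(γ23)^2 + (4536/2813)^2*(γ24)^2 + (5184/2813)^2*(γ25)^2 + (252/2813)^2*(γ34)^2 + (288/2813)^2*(γ35)^2 = 419904/7912969*(-1) + 1296/7912969*(-1) + 332041284/7912969*(-1) + 20575296/7912969*(+1) + 26873856/7912969*(+1) + 63504/7912969*(+1) + 82944/7912969*(+1) = -36 (each basis 2-blade squares to minus the product of its generators' squares); cross terms between blades sharing an index anticommute and cancel; the commuting (index-disjoint) pairs give grade-4 terms 2*c*c'*(blade product), which cancel blade by blade — γ1234: 326592/7912969 - 326592/7912969 = 0; γ1235: 373248/7912969 - 373248/7912969 = 0; γ2345: -2612736/7912969 + 2612736/7912969 = 0 — confirming B is simple. So B^2 = -36.
Answer: rotation, certificate B^2 = -36. The invariant at work: B^2 = -36 is unchanged by conjugation, hence its sign classifies the subgroup whatever basis B is written in.


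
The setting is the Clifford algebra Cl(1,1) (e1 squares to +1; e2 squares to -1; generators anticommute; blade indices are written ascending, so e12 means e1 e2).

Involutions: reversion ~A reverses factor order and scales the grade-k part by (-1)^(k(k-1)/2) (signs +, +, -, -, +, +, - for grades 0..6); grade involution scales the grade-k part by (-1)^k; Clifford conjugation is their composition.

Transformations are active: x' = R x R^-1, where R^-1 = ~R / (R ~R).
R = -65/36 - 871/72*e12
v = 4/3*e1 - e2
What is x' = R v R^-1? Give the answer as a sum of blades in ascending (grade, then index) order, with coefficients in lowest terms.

~R = -65/36 + 871/72*e12, and R ~R = -247247/1728, so R^-1 = ~R / (-247247/1728).
R v = -3133/216*e1 + 1937/108*e2
Answer: -22376/13167*e1 + 19127/13167*e2


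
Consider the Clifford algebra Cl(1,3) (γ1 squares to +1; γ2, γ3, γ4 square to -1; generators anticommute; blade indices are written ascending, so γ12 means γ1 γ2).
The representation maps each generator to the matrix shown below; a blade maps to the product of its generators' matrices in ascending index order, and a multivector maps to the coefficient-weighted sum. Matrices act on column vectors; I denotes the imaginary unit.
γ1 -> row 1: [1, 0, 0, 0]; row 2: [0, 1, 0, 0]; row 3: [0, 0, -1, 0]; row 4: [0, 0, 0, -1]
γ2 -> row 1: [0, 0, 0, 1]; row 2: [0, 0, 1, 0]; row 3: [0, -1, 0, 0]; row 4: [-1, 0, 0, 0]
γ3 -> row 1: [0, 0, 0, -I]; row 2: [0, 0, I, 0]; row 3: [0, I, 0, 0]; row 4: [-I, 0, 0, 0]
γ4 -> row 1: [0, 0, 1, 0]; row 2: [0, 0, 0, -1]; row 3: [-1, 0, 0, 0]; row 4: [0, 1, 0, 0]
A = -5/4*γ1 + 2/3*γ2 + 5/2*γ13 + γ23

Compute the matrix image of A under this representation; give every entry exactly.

Bivector images (products of the table entries): rho(γ13) = rho(γ1)rho(γ3) = row 1: [0, 0, 0, -I]; row 2: [0, 0, I, 0]; row 3: [0, -I, 0, 0]; row 4: [I, 0, 0, 0]; rho(γ23) = rho(γ2)rho(γ3) = row 1: [-I, 0, 0, 0]; row 2: [0, I, 0, 0]; row 3: [0, 0, -I, 0]; row 4: [0, 0, 0, I].
M = (-5/4)*rho(γ1) + (2/3)*rho(γ2) + (5/2)*rho(γ13) + (1)*rho(γ23), summed entrywise:
Answer: row 1: [-5/4 - I, 0, 0, 2/3 - 5*I/2]; row 2: [0, -5/4 + I, 2/3 + 5*I/2, 0]; row 3: [0, -2/3 - 5*I/2, 5/4 - I, 0]; row 4: [-2/3 + 5*I/2, 0, 0, 5/4 + I]


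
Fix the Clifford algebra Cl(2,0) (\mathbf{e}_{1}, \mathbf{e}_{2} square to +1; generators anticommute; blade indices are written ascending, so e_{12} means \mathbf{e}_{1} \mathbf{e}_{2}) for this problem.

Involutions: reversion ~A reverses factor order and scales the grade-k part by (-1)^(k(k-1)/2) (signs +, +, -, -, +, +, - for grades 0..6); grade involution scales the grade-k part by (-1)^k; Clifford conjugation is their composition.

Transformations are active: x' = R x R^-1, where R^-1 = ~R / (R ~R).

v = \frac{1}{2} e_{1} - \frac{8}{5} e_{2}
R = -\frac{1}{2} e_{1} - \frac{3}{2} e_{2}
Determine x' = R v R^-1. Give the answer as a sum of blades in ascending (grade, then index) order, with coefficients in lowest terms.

~R = -\frac{1}{2} e_{1} - \frac{3}{2} e_{2}, and R ~R = \frac{5}{2}, so R^-1 = ~R / (\frac{5}{2}).
R v = \frac{43}{20} + \frac{31}{20} e_{12}
Answer: -\frac{34}{25} e_{1} - \frac{49}{50} e_{2}


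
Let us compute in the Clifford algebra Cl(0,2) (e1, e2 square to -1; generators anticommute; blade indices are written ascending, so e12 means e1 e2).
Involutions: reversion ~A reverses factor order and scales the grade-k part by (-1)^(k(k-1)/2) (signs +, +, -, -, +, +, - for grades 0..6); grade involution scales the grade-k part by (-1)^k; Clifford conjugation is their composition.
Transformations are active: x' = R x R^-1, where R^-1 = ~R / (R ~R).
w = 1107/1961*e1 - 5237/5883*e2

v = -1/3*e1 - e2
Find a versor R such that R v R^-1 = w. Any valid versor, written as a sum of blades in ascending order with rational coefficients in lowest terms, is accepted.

Why this works: both vectors square to -10/9, so q(v) = q(w) and R = v + w = 1360/5883*e1 - 11120/5883*e2 carries v to w — its own direction survives, the complement (v - w)/2 flips.
Answer: 1360/5883*e1 - 11120/5883*e2


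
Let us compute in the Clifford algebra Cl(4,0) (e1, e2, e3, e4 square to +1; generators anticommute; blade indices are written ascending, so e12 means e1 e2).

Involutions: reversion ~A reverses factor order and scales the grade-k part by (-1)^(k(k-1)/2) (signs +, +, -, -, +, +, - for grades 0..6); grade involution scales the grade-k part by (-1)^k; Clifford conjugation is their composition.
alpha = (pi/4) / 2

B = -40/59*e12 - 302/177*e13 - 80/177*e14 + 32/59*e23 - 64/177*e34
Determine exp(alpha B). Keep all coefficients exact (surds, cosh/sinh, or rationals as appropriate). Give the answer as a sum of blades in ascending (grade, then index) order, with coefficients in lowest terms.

B^2 term by term: the squares give (-40/59)^2*(e12)^2 + (-302/177)^2*(e13)^2 + (-80/177)^2*(e14)^2 + (32/59)^2*(e23)^2 + (-64/177)^2*(e34)^2 = 1600/3481*(-1) + 91204/31329*(-1) + 6400/31329*(-1) + 1024/3481*(-1) + 4096/31329*(-1) = -4 (each basis 2-blade squares to minus the product of its generators' squares); cross terms between blades sharing an index anticommute and cancel; the commuting (index-disjoint) pairs give grade-4 terms 2*c*c'*(blade product), which cancel blade by blade — e1234: 5120/10443 - 5120/10443 = 0 — confirming B is simple. So B^2 = -4.
B^2 = -4 — a negative square means the series sums to a rotation: l = 2, alpha*l = pi/4, so exp(alpha B) = cos(pi/4) + (sin(pi/4)/2)*B = sqrt(2)/2 + (sqrt(2)/4)*B.
Answer: sqrt(2)/2 - 10*sqrt(2)/59*e12 - 151*sqrt(2)/354*e13 - 20*sqrt(2)/177*e14 + 8*sqrt(2)/59*e23 - 16*sqrt(2)/177*e34


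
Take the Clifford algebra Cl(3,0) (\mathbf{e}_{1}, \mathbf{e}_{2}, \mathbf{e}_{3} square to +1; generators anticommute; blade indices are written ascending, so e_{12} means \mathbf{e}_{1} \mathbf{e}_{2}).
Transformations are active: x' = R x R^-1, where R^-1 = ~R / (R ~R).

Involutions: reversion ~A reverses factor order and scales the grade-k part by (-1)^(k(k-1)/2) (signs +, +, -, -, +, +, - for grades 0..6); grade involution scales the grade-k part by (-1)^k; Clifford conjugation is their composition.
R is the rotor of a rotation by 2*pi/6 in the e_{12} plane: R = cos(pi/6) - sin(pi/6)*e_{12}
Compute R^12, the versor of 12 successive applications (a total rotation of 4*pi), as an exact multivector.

The rotor phase is half the rotation angle and phases add under composition, so 12 steps in the e_{12} plane accumulate phase 12*(pi/6) = 2 \pi: R^12 = cos(2 \pi) - sin(2 \pi)*e_{12}.
cos(2 \pi) = 1 and sin(2 \pi) = 0, so R^12 = 1. The total rotation 4*pi is 2 full turns, so every vector returns to itself, yet the rotor is +1, back on the identity sheet (an even number of 2*pi turns).
Answer: 1


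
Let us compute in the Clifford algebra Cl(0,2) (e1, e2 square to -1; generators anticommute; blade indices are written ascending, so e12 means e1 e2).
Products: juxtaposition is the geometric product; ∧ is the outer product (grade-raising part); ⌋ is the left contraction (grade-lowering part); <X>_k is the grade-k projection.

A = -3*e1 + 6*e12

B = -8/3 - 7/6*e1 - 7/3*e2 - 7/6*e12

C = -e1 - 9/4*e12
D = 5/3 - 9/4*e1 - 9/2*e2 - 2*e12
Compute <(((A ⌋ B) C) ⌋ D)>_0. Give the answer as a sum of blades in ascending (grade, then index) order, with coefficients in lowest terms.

step 1: 7/2 - 7/2*e2
step 2: 35/8*e1 - 91/8*e12
step 3: -413/32 + 35/4*e2
step 4: -413/32
Answer: -413/32


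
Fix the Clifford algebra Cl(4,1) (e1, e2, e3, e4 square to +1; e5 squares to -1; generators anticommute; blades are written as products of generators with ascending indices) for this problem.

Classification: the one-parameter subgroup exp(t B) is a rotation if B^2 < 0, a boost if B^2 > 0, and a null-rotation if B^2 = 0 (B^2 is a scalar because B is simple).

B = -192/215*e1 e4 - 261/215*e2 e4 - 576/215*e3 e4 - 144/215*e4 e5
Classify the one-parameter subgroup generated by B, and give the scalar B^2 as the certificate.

B^2 term by term: the squares give (-192/215)^2*(e1 e4)^2 + (-261/215)^2*(e2 e4)^2 + (-576/215)^2*(e3 e4)^2 + (-144/215)^2*(e4 e5)^2 = 36864/46225*(-1) + 68121/46225*(-1) + 331776/46225*(-1) + 20736/46225*(+1) = -9 (each basis 2-blade squares to minus the product of its generators' squares); cross terms between blades sharing an index anticommute and cancel. So B^2 = -9.
Answer: rotation, certificate B^2 = -9. B^2 = -9 is basis-independent, so its sign is the whole story.


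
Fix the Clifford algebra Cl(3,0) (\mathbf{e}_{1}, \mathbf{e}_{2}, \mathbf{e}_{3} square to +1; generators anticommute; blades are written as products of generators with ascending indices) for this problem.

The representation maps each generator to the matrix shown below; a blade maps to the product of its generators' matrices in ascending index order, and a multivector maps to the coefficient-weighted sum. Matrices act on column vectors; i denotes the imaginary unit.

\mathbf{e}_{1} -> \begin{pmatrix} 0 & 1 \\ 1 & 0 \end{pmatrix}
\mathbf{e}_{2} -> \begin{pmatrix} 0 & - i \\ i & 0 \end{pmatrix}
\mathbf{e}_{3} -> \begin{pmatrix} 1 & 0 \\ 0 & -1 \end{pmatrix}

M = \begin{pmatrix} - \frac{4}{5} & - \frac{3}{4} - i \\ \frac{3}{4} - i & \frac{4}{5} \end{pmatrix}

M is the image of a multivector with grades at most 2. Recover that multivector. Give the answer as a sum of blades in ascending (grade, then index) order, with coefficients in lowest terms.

Method: 1, rho(e_{1}), rho(e_{2}), rho(e_{3}) form a trace-orthogonal basis of the 2x2 complex matrices (tr(X Y) = 2 if X = Y, else 0), so M = m0*1 + m1*rho(e_{1}) + m2*rho(e_{2}) + m3*rho(e_{3}) with m0 = tr(M)/2 = 0, m1 = tr(M rho(e_{1}))/2 = - i, m2 = tr(M rho(e_{2}))/2 = - \frac{3 i}{4}, m3 = tr(M rho(e_{3}))/2 = - \frac{4}{5}.
Multiplying table entries, the bivector images are rho(e_{1} e_{2}) = i*rho(e_{3}), rho(e_{1} e_{3}) = -i*rho(e_{2}), rho(e_{2} e_{3}) = i*rho(e_{1}); with real blade coefficients the real parts of m0..m3 are the coefficients of 1, e_{1}, e_{2}, e_{3} and the imaginary parts give the bivectors (e_{2} e_{3}: Im m1, e_{1} e_{3}: -Im m2, e_{1} e_{2}: Im m3).
Answer: -\frac{4}{5} e_{3} + \frac{3}{4} e_{1} e_{3} - e_{2} e_{3}


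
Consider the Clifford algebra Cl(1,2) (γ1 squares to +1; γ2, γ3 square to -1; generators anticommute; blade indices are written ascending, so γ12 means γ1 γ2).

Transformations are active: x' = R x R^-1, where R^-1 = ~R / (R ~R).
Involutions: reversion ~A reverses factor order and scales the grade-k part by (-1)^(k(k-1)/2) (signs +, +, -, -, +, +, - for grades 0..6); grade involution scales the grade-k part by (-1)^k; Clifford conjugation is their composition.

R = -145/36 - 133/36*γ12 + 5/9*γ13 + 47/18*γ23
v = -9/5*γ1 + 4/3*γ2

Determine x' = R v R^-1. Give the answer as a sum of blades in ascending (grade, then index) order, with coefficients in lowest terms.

~R = -145/36 + 133/36*γ12 - 5/9*γ13 - 47/18*γ23, and R ~R = 109/12, so R^-1 = ~R / (109/12).
R v = 1315/108*γ1 - 6491/540*γ2 + 121/27*γ3 - 1469/270*γ123
Answer: -71375/5886*γ1 + 50981/5886*γ2 - 41203/4905*γ3


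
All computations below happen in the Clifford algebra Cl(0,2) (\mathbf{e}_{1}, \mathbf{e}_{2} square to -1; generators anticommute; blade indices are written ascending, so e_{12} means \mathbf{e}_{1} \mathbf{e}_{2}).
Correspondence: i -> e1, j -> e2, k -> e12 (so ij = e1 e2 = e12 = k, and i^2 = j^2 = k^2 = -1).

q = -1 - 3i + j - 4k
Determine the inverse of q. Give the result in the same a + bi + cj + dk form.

In blades: q = -1 - 3 e_{1} + e_{2} - 4 e_{12}.
With qbar = -1 + 3 e_{1} - e_{2} + 4 e_{12} (scalar fixed, mapped units negated), q qbar = 27 (the sum of squared coefficients), so q^-1 = qbar / (27) = -\frac{1}{27} + \frac{1}{9} e_{1} - \frac{1}{27} e_{2} + \frac{4}{27} e_{12}; translating back:
Answer: -\frac{1}{27} + \frac{1}{9}i - \frac{1}{27}j + \frac{4}{27}k


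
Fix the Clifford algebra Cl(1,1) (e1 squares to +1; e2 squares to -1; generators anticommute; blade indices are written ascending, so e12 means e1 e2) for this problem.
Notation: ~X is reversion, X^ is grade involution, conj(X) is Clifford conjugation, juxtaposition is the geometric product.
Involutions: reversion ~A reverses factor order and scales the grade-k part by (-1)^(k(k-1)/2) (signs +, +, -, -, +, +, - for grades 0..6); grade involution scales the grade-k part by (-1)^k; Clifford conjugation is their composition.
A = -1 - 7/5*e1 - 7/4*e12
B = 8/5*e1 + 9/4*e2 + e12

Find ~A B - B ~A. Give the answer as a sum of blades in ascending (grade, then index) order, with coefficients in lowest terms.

first term: -49/100 - 443/80*e1 - 129/20*e2 - 83/20*e12
second term: -49/100 + 187/80*e1 + 39/20*e2 + 43/20*e12
Answer: -63/8*e1 - 42/5*e2 - 63/10*e12


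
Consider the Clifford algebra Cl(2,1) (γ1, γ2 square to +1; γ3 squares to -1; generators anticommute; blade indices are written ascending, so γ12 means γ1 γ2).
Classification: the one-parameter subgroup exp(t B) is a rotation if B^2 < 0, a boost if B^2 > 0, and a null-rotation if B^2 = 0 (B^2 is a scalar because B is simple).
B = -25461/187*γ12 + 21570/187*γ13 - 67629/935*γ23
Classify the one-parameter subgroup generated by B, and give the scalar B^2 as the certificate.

B^2 term by term: the squares give (-25461/187)^2*(γ12)^2 + (21570/187)^2*(γ13)^2 + (-67629/935)^2*(γ23)^2 = 648262521/34969*(-1) + 465264900/34969*(+1) + 4573681641/874225*(+1) = -36/25 (each basis 2-blade squares to minus the product of its generators' squares); cross terms between blades sharing an index anticommute and cancel. So B^2 = -36/25.
Answer: rotation, certificate B^2 = -36/25. B^2 = -36/25 is basis-independent, so its sign is the whole story.


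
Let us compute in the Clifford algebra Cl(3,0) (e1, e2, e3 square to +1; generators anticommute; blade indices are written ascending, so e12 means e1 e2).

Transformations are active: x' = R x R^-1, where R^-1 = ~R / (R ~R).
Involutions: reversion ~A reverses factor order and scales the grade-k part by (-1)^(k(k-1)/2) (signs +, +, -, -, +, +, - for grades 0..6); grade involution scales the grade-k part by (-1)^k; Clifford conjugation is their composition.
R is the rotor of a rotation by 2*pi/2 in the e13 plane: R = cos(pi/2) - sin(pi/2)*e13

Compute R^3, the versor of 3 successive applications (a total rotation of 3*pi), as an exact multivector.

Rotor phase runs at HALF the rotation angle; powers of one rotor simply add phase, so after 3 steps in e13 the phase is 3*pi/2 = 3*pi/2 and R^3 = cos(3*pi/2) - sin(3*pi/2)*e13.
cos(3*pi/2) = 0 and sin(3*pi/2) = -1, so R^3 = e13. The net rotation is 1*pi (after discarding 1 full turn, each of which contributes a factor -1 to the rotor); the rotor keeps the half-angle phase exactly.
Answer: e13


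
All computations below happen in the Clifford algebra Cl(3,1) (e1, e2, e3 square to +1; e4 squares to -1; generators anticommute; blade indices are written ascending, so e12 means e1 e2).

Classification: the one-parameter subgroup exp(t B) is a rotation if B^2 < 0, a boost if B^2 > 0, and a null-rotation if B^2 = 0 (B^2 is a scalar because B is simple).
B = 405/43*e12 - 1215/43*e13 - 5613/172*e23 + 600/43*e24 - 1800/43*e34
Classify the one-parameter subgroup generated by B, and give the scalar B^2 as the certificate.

B^2 term by term: the squares give (405/43)^2*(e12)^2 + (-1215/43)^2*(e13)^2 + (-5613/172)^2*(e23)^2 + (600/43)^2*(e24)^2 + (-1800/43)^2*(e34)^2 = 164025/1849*(-1) + 1476225/1849*(-1) + 31505769/29584*(-1) + 360000/1849*(+1) + 3240000/1849*(+1) = -81/16 (each basis 2-blade squares to minus the product of its generators' squares); cross terms between blades sharing an index anticommute and cancel; the commuting (index-disjoint) pairs give grade-4 terms 2*c*c'*(blade product), which cancel blade by blade — e1234: -1458000/1849 + 1458000/1849 = 0 — confirming B is simple. So B^2 = -81/16.
Answer: rotation, certificate B^2 = -81/16. Key observation: B^2 = -81/16 is a conjugation invariant, so its sign decides the class regardless of the surface form of B.


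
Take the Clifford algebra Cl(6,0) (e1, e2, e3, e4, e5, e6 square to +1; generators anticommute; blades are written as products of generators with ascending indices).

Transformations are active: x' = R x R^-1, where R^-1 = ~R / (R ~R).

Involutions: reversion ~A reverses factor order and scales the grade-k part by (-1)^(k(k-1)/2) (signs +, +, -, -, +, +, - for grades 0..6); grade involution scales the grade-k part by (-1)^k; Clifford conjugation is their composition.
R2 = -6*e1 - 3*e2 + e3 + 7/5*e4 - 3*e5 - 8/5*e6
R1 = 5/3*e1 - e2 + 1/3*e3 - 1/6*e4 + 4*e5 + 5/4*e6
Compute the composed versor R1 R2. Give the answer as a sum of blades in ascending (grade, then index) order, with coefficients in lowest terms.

Distribute over the terms of R1 (each basis-blade product reordered to ascending indices, repeated generators contracted through their squares):
(5/3*e1) R2 = -10 - 5*e1 e2 + 5/3*e1 e3 + 7/3*e1 e4 - 5*e1 e5 - 8/3*e1 e6
(-e2) R2 = 3 - 6*e1 e2 - e2 e3 - 7/5*e2 e4 + 3*e2 e5 + 8/5*e2 e6
(1/3*e3) R2 = 1/3 + 2*e1 e3 + e2 e3 + 7/15*e3 e4 - e3 e5 - 8/15*e3 e6
(-1/6*e4) R2 = -7/30 - e1 e4 - 1/2*e2 e4 + 1/6*e3 e4 + 1/2*e4 e5 + 4/15*e4 e6
(4*e5) R2 = -12 + 24*e1 e5 + 12*e2 e5 - 4*e3 e5 - 28/5*e4 e5 - 32/5*e5 e6
(5/4*e6) R2 = -2 + 15/2*e1 e6 + 15/4*e2 e6 - 5/4*e3 e6 - 7/4*e4 e6 + 15/4*e5 e6
Summing the partial products and collecting blades:
Answer: -209/10 - 11*e1 e2 + 11/3*e1 e3 + 4/3*e1 e4 + 19*e1 e5 + 29/6*e1 e6 - 19/10*e2 e4 + 15*e2 e5 + 107/20*e2 e6 + 19/30*e3 e4 - 5*e3 e5 - 107/60*e3 e6 - 51/10*e4 e5 - 89/60*e4 e6 - 53/20*e5 e6


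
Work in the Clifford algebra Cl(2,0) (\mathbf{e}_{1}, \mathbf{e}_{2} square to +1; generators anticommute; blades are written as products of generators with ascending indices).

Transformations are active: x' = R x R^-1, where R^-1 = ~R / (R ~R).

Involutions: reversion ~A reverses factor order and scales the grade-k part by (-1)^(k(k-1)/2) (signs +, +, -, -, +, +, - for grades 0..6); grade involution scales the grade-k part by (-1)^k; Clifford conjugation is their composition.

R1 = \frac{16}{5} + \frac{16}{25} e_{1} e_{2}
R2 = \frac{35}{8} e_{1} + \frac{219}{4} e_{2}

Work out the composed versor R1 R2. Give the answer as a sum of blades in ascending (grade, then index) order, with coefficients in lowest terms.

Distribute over the terms of R1 (each basis-blade product reordered to ascending indices, repeated generators contracted through their squares):
(\frac{16}{5}) R2 = 14 e_{1} + \frac{876}{5} e_{2}
(\frac{16}{25} e_{1} e_{2}) R2 = \frac{876}{25} e_{1} - \frac{14}{5} e_{2}
Summing the partial products and collecting blades:
Answer: \frac{1226}{25} e_{1} + \frac{862}{5} e_{2}


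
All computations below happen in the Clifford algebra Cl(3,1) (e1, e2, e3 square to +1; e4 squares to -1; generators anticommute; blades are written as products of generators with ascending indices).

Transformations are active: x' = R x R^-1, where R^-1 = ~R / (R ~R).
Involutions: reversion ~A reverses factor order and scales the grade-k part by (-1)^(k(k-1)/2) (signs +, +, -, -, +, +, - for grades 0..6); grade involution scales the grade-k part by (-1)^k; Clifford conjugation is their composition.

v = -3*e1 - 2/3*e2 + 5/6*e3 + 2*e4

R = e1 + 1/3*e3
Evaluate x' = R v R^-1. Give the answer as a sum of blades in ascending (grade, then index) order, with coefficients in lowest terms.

~R = e1 + 1/3*e3, and R ~R = 10/9, so R^-1 = ~R / (10/9).
R v = -49/18 - 2/3*e1 e2 + 11/6*e1 e3 + 2*e1 e4 + 2/9*e2 e3 + 2/3*e3 e4
Answer: -19/10*e1 + 2/3*e2 - 37/15*e3 - 2*e4


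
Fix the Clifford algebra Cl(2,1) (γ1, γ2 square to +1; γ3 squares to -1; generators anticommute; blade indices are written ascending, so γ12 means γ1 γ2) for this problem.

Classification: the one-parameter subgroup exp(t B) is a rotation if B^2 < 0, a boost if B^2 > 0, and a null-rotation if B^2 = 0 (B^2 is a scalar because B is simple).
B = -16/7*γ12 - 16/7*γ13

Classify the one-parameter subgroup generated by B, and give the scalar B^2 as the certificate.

B^2 term by term: the squares give (-16/7)^2*(γ12)^2 + (-16/7)^2*(γ13)^2 = 256/49*(-1) + 256/49*(+1) = 0 (each basis 2-blade squares to minus the product of its generators' squares); cross terms between blades sharing an index anticommute and cancel. So B^2 = 0.
Answer: null-rotation, certificate B^2 = 0. No conjugation can change B^2 = 0; the sign gives the class.


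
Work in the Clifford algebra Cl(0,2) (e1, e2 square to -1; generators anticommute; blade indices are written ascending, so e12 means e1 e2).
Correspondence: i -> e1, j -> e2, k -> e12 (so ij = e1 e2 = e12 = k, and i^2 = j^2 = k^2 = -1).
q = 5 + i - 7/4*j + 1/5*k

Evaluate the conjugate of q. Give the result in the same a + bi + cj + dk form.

In blades: q = 5 + e1 - 7/4*e2 + 1/5*e12.
Conjugation here is Clifford conjugation: the scalar is fixed and the grade-1 and grade-2 blades all flip sign, giving 5 - e1 + 7/4*e2 - 1/5*e12; translating back:
Answer: 5 - i + 7/4*j - 1/5*k


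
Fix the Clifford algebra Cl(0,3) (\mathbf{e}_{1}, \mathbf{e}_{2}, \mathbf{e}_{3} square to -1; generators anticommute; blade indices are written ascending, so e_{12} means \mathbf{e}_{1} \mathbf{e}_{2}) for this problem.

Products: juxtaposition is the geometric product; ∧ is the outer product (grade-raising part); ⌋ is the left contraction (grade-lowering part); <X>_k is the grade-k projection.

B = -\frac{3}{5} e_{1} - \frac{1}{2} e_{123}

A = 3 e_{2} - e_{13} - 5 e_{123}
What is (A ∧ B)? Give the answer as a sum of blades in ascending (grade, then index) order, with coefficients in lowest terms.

step 1: \frac{9}{5} e_{12}
Answer: \frac{9}{5} e_{12}


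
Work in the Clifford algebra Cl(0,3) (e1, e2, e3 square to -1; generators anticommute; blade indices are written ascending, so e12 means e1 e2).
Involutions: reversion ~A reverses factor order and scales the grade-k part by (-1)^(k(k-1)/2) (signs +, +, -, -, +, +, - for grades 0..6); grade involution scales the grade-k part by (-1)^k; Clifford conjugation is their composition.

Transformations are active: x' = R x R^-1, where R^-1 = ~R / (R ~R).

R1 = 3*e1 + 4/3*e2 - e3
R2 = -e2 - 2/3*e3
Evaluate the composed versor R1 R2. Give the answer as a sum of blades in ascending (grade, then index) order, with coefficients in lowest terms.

Distribute over the terms of R2 (each basis-blade product reordered to ascending indices, repeated generators contracted through their squares):
R1 (-e2) = 4/3 - 3*e12 - e23
R1 (-2/3*e3) = -2/3 - 2*e13 - 8/9*e23
Summing the partial products and collecting blades:
Answer: 2/3 - 3*e12 - 2*e13 - 17/9*e23


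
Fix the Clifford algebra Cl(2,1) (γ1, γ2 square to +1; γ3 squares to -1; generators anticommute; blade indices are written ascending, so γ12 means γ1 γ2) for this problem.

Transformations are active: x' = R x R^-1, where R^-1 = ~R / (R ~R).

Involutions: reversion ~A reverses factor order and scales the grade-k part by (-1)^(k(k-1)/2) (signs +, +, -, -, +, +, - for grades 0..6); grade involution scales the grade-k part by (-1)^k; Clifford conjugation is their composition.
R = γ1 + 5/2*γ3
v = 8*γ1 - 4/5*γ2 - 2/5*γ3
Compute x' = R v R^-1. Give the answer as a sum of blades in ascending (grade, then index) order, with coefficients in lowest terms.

~R = γ1 + 5/2*γ3, and R ~R = -21/4, so R^-1 = ~R / (-21/4).
R v = 9 - 4/5*γ12 - 102/5*γ13 + 2*γ23
Answer: -80/7*γ1 + 4/5*γ2 - 286/35*γ3


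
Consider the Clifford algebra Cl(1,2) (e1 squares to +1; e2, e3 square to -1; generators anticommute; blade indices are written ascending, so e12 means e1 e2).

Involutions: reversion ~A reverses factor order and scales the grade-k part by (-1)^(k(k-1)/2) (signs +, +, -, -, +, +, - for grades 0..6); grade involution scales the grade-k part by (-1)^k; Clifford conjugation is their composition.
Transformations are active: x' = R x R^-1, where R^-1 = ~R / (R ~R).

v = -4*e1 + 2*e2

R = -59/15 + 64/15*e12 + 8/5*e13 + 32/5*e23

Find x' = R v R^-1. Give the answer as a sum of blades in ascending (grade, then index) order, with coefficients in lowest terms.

~R = -59/15 - 64/15*e12 - 8/5*e13 - 32/5*e23, and R ~R = 107/3, so R^-1 = ~R / (107/3).
R v = 36/5*e1 + 46/5*e2 + 96/5*e3 - 144/5*e123
Answer: -21196/2675*e1 - 3538/535*e2 + 7104/2675*e3


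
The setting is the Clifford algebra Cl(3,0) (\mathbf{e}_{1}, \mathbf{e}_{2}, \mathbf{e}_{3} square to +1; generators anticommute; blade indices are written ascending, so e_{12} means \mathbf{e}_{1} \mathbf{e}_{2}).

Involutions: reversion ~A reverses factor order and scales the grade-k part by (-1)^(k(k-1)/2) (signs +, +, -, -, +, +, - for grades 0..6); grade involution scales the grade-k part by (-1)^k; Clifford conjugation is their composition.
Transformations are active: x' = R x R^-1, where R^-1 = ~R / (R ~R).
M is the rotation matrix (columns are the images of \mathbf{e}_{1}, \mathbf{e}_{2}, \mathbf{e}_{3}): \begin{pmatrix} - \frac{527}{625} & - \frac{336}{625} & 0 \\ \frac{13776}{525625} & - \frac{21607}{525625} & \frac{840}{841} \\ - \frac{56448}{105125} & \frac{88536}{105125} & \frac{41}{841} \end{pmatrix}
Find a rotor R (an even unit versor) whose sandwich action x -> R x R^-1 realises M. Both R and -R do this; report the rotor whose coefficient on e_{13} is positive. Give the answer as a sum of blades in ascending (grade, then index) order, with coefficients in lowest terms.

Method: write R = a + b12*e_{12} + b13*e_{13} + b23*e_{23} with a^2 + b12^2 + b13^2 + b23^2 = 1 (so R^-1 = ~R). Expanding the columns R e_j ~R gives tr M = 4a^2 - 1 and, from the antisymmetric part, M21 - M12 = -4a*b12, M13 - M31 = 4a*b13, M32 - M23 = -4a*b23.
Here tr M = -\frac{439189}{525625}, so a^2 = (1 + tr M)/4 = \frac{21609}{525625} and a = ±\frac{147}{725}. Taking a = \frac{147}{725}: M21 - M12 = \frac{296352}{525625}, M13 - M31 = \frac{56448}{105125}, M32 - M23 = -\frac{16464}{105125}, giving b12 = -\frac{504}{725}, b13 = \frac{96}{145}, b23 = \frac{28}{145}, i.e. R = \frac{147}{725} - \frac{504}{725} e_{12} + \frac{96}{145} e_{13} + \frac{28}{145} e_{23}.
Its e_{13} coefficient is already positive.
Answer: \frac{147}{725} - \frac{504}{725} e_{12} + \frac{96}{145} e_{13} + \frac{28}{145} e_{23}. Uniqueness: Spin(3) -> SO(3) maps R and -R to the same rotation of trace -\frac{439189}{525625}; fixing the sign of the e_{13} coefficient removes the ambiguity.


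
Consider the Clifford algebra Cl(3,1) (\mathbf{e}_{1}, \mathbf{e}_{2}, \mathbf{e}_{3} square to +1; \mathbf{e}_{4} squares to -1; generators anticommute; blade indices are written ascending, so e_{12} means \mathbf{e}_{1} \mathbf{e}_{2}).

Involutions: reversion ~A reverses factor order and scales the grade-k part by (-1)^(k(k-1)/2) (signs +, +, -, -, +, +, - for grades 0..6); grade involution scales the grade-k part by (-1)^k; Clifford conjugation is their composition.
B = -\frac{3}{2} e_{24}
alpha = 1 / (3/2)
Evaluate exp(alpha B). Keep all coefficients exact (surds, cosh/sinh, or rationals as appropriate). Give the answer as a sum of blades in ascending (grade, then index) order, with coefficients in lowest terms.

B^2 = (-\frac{3}{2})^2*(e_{24})^2 = \frac{9}{4}*(+1) = \frac{9}{4} (a basis 2-blade squares to minus the product of its generators' squares).
B^2 = \frac{9}{4} — the series telescopes hyperbolically here: l = \frac{3}{2}, alpha*l = 1, so exp(alpha B) = cosh(1) + (sinh(1)/(\frac{3}{2}))*B = \cosh{\left(1 \right)} + (\frac{2 \sinh{\left(1 \right)}}{3})*B.
Answer: \cosh{\left(1 \right)} - \sinh{\left(1 \right)} e_{24}


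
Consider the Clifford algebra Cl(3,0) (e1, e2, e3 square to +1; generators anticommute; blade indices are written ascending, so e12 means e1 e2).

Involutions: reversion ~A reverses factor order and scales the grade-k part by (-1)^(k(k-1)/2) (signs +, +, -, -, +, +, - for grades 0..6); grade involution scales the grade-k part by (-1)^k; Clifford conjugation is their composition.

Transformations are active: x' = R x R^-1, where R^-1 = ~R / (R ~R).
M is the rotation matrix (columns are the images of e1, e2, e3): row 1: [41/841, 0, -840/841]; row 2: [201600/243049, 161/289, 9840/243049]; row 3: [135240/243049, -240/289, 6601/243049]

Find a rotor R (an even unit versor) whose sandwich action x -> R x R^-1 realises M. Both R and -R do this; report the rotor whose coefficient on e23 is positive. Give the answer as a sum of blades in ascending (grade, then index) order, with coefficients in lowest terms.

Method: write R = a + b12*e12 + b13*e13 + b23*e23 with a^2 + b12^2 + b13^2 + b23^2 = 1 (so R^-1 = ~R). Expanding the columns R e_j ~R gives tr M = 4a^2 - 1 and, from the antisymmetric part, M21 - M12 = -4a*b12, M13 - M31 = 4a*b13, M32 - M23 = -4a*b23.
Here tr M = 153851/243049, so a^2 = (1 + tr M)/4 = 99225/243049 and a = ±315/493. Taking a = 315/493: M21 - M12 = 201600/243049, M13 - M31 = -378000/243049, M32 - M23 = -211680/243049, giving b12 = -160/493, b13 = -300/493, b23 = 168/493, i.e. R = 315/493 - 160/493*e12 - 300/493*e13 + 168/493*e23.
Its e23 coefficient is already positive.
Answer: 315/493 - 160/493*e12 - 300/493*e13 + 168/493*e23. Note: both R and -R realise this M (trace 153851/243049); the covering map identifies them, and the e23-coefficient sign is the tie-breaker.


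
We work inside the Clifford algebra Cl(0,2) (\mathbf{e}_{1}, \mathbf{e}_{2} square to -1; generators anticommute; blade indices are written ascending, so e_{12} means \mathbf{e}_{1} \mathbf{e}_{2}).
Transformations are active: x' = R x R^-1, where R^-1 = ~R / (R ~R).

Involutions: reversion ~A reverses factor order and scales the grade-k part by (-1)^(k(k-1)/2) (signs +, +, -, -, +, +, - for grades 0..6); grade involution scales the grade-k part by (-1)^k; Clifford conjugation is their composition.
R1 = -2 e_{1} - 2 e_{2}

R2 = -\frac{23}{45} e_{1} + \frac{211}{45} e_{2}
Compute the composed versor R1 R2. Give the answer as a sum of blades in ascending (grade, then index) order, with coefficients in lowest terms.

Distribute over the terms of R1 (each basis-blade product reordered to ascending indices, repeated generators contracted through their squares):
(-2 e_{1}) R2 = -\frac{46}{45} - \frac{422}{45} e_{12}
(-2 e_{2}) R2 = \frac{422}{45} - \frac{46}{45} e_{12}
Summing the partial products and collecting blades:
Answer: \frac{376}{45} - \frac{52}{5} e_{12}


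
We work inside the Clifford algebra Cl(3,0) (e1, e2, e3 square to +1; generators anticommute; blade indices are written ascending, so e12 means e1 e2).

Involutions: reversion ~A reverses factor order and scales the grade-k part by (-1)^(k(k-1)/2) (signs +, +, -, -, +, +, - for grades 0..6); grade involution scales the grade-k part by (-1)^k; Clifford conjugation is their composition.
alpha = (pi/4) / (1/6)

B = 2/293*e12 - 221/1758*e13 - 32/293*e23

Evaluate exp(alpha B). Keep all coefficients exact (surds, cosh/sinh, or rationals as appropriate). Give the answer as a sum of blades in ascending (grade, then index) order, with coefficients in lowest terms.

B^2 term by term: the squares give (2/293)^2*(e12)^2 + (-221/1758)^2*(e13)^2 + (-32/293)^2*(e23)^2 = 4/85849*(-1) + 48841/3090564*(-1) + 1024/85849*(-1) = -1/36 (each basis 2-blade squares to minus the product of its generators' squares); cross terms between blades sharing an index anticommute and cancel. So B^2 = -1/36.
B^2 = -1/36 — circular case — the even/odd split gives cos and sin: l = 1/6, alpha*l = pi/4, so exp(alpha B) = cos(pi/4) + (sin(pi/4)/(1/6))*B = sqrt(2)/2 + (3*sqrt(2))*B.
Answer: sqrt(2)/2 + 6*sqrt(2)/293*e12 - 221*sqrt(2)/586*e13 - 96*sqrt(2)/293*e23


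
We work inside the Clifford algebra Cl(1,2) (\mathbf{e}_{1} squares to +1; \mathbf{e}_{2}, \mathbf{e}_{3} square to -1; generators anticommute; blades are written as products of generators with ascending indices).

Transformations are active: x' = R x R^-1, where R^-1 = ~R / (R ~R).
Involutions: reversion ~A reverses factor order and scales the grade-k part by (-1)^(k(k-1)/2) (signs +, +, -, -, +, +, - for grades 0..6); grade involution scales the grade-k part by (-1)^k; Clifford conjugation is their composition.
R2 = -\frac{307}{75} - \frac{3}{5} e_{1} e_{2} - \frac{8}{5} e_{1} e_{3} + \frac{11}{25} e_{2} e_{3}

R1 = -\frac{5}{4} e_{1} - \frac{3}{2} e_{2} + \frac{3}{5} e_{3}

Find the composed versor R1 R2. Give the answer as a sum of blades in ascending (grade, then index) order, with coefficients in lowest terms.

Distribute over the terms of R1 (each basis-blade product reordered to ascending indices, repeated generators contracted through their squares):
(-\frac{5}{4} e_{1}) R2 = \frac{307}{60} e_{1} + \frac{3}{4} e_{2} + 2 e_{3} - \frac{11}{20} e_{1} e_{2} e_{3}
(-\frac{3}{2} e_{2}) R2 = \frac{9}{10} e_{1} + \frac{307}{50} e_{2} + \frac{33}{50} e_{3} - \frac{12}{5} e_{1} e_{2} e_{3}
(\frac{3}{5} e_{3}) R2 = -\frac{24}{25} e_{1} + \frac{33}{125} e_{2} - \frac{307}{125} e_{3} - \frac{9}{25} e_{1} e_{2} e_{3}
Summing the partial products and collecting blades:
Answer: \frac{1517}{300} e_{1} + \frac{3577}{500} e_{2} + \frac{51}{250} e_{3} - \frac{331}{100} e_{1} e_{2} e_{3}


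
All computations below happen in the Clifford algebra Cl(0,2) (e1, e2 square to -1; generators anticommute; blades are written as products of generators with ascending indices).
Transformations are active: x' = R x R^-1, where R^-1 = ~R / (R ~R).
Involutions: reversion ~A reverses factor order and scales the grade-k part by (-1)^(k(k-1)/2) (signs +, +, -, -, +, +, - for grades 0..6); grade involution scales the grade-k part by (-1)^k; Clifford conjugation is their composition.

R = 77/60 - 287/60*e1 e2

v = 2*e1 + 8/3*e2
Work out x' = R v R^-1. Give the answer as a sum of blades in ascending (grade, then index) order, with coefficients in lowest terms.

~R = 77/60 + 287/60*e1 e2, and R ~R = 44149/1800, so R^-1 = ~R / (44149/1800).
R v = 1379/90*e1 - 553/90*e2
Answer: -1072/2703*e1 - 2982/901*e2


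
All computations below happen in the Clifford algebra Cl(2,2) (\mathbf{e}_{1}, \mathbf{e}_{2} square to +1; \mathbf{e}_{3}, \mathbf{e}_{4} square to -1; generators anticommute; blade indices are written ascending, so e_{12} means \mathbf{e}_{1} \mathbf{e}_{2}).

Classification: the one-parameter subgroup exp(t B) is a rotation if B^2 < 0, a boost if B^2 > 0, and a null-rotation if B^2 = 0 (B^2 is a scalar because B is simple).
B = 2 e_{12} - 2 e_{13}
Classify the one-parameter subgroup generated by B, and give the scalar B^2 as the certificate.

B^2 term by term: the squares give (2)^2*(e_{12})^2 + (-2)^2*(e_{13})^2 = 4*(-1) + 4*(+1) = 0 (each basis 2-blade squares to minus the product of its generators' squares); cross terms between blades sharing an index anticommute and cancel. So B^2 = 0.
Answer: null-rotation, certificate B^2 = 0. Check the certificate: B^2 = 0, and that sign is decisive whatever form B takes.


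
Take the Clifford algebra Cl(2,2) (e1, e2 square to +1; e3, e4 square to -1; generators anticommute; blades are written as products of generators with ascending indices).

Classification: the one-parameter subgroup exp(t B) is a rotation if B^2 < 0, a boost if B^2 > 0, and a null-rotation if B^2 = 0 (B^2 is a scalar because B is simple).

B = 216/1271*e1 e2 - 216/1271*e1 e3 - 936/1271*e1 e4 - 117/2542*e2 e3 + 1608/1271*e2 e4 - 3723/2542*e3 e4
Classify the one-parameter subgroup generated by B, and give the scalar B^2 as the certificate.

B^2 term by term: the squares give (216/1271)^2*(e1 e2)^2 + (-216/1271)^2*(e1 e3)^2 + (-936/1271)^2*(e1 e4)^2 + (-117/2542)^2*(e2 e3)^2 + (1608/1271)^2*(e2 e4)^2 + (-3723/2542)^2*(e3 e4)^2 = 46656/1615441*(-1) + 46656/1615441*(+1) + 876096/1615441*(+1) + 13689/6461764*(+1) + 2585664/1615441*(+1) + 13860729/6461764*(-1) = 0 (each basis 2-blade squares to minus the product of its generators' squares); cross terms between blades sharing an index anticommute and cancel; the commuting (index-disjoint) pairs give grade-4 terms 2*c*c'*(blade product), which cancel blade by blade — e1 e2 e3 e4: -804168/1615441 + 694656/1615441 + 109512/1615441 = 0 — confirming B is simple. So B^2 = 0.
Answer: null-rotation, certificate B^2 = 0. Key observation: B^2 = 0 is a conjugation invariant, so its sign decides the class regardless of the surface form of B.


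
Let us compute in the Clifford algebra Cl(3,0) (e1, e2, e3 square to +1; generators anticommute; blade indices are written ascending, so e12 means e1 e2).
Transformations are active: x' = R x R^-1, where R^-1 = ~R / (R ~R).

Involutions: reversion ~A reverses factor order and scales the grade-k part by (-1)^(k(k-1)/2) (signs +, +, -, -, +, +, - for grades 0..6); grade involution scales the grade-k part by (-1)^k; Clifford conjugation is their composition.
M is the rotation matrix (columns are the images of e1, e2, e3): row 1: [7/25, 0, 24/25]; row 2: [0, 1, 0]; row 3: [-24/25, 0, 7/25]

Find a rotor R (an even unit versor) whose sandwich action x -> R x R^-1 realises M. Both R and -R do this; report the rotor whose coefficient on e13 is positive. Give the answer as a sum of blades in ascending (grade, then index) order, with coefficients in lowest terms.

Method: write R = a + b12*e12 + b13*e13 + b23*e23 with a^2 + b12^2 + b13^2 + b23^2 = 1 (so R^-1 = ~R). Expanding the columns R e_j ~R gives tr M = 4a^2 - 1 and, from the antisymmetric part, M21 - M12 = -4a*b12, M13 - M31 = 4a*b13, M32 - M23 = -4a*b23.
Here tr M = 39/25, so a^2 = (1 + tr M)/4 = 16/25 and a = ±4/5. Taking a = 4/5: M21 - M12 = 0, M13 - M31 = 48/25, M32 - M23 = 0, giving b12 = 0, b13 = 3/5, b23 = 0, i.e. R = 4/5 + 3/5*e13.
Its e13 coefficient is already positive.
Answer: 4/5 + 3/5*e13. Recall the cover is two-to-one: with M of trace 39/25, both preimages act alike, and the stated e13 sign chooses the sheet.


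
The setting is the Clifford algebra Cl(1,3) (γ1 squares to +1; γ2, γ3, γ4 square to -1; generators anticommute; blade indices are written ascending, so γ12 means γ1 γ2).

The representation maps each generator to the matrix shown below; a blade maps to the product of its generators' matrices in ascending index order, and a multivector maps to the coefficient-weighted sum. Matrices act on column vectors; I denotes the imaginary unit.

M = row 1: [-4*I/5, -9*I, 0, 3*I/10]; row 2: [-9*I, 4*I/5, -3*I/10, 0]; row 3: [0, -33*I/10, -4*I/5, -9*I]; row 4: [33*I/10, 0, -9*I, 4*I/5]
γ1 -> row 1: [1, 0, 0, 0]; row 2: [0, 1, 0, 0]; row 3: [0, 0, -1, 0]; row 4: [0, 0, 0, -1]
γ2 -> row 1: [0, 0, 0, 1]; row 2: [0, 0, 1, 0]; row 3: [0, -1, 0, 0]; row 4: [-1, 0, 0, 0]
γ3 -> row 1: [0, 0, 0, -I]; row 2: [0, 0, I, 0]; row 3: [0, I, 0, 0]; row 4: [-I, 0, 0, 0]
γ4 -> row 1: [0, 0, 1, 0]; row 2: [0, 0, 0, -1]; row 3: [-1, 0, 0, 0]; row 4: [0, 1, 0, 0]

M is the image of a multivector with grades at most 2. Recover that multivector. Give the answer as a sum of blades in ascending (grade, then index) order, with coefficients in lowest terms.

Method: the blade images are trace-orthogonal — tr(rho(e_A) rho(e_B)^-1) = 4 if A = B and 0 otherwise — and rho(e_A)^-1 = (e_A)^2 * rho(e_A) with (e_A)^2 = +1 or -1, so the coefficient of e_A in the preimage is (e_A)^2 * tr(M rho(e_A))/4.
Nonzero projections over blades of grade <= 2: γ3: (γ3)^2 = -1, tr(M rho(γ3)) = 36/5, coefficient -9/5; γ13: (γ13)^2 = +1, tr(M rho(γ13)) = 6, coefficient 3/2; γ23: (γ23)^2 = -1, tr(M rho(γ23)) = -16/5, coefficient 4/5; γ34: (γ34)^2 = -1, tr(M rho(γ34)) = -36, coefficient 9. Every other blade of grade <= 2 projects to 0.
Answer: -9/5*γ3 + 3/2*γ13 + 4/5*γ23 + 9*γ34
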